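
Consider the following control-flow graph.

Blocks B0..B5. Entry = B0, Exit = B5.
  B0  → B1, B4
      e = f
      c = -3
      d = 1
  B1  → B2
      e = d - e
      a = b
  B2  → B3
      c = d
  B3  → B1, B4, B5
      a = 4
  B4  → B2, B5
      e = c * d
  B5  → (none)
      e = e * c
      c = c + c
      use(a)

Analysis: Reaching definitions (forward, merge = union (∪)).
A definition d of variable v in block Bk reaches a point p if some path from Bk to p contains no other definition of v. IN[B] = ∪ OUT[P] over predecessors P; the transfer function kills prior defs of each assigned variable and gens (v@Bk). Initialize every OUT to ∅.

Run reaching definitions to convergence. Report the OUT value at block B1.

Answer: {a@B1, c@B0, c@B2, d@B0, e@B1}

Working:
Per-block solution:
  B0:  IN={}  OUT={c@B0, d@B0, e@B0}
  B1:  IN={a@B3, c@B0, c@B2, d@B0, e@B0, e@B1, e@B4}  OUT={a@B1, c@B0, c@B2, d@B0, e@B1}
  B2:  IN={a@B1, a@B3, c@B0, c@B2, d@B0, e@B1, e@B4}  OUT={a@B1, a@B3, c@B2, d@B0, e@B1, e@B4}
  B3:  IN={a@B1, a@B3, c@B2, d@B0, e@B1, e@B4}  OUT={a@B3, c@B2, d@B0, e@B1, e@B4}
  B4:  IN={a@B3, c@B0, c@B2, d@B0, e@B0, e@B1, e@B4}  OUT={a@B3, c@B0, c@B2, d@B0, e@B4}
  B5:  IN={a@B3, c@B0, c@B2, d@B0, e@B1, e@B4}  OUT={a@B3, c@B5, d@B0, e@B5}

Merge at B1: IN[B1] = OUT[B0] ⊔ OUT[B3] = {a@B3, c@B0, c@B2, d@B0, e@B0, e@B1, e@B4}
Applying B1's transfer function to that IN value gives OUT[B1] (row B1 above).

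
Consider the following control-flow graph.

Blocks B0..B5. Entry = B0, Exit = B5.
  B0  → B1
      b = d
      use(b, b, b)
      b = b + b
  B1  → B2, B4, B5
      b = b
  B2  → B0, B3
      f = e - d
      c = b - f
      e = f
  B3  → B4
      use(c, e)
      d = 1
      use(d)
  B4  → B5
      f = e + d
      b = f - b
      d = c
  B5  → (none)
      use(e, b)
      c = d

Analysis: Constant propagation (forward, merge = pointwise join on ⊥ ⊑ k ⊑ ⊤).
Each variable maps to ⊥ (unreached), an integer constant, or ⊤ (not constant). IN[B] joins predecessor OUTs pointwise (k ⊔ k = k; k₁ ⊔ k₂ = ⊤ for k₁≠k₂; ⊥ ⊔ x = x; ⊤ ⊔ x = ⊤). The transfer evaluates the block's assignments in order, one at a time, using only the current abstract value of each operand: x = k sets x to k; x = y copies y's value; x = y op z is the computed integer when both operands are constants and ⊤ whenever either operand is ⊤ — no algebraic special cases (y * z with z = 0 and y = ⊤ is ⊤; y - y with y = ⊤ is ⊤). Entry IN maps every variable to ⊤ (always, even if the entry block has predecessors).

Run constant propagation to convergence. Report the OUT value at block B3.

Fixpoint table:
  B0:   IN=(all ⊤)   OUT=(all ⊤)
  B1:   IN=(all ⊤)   OUT=(all ⊤)
  B2:   IN=(all ⊤)   OUT=(all ⊤)
  B3:   IN=(all ⊤)   OUT={d:1; rest ⊤}
  B4:   IN=(all ⊤)   OUT=(all ⊤)
  B5:   IN=(all ⊤)   OUT=(all ⊤)

Merge at B3: IN[B3] = OUT[B2] = {a: ⊤, b: ⊤, c: ⊤, d: ⊤, e: ⊤, f: ⊤}
Applying B3's transfer function to that IN value gives OUT[B3] (row B3 above).

Answer: {a: ⊤, b: ⊤, c: ⊤, d: 1, e: ⊤, f: ⊤}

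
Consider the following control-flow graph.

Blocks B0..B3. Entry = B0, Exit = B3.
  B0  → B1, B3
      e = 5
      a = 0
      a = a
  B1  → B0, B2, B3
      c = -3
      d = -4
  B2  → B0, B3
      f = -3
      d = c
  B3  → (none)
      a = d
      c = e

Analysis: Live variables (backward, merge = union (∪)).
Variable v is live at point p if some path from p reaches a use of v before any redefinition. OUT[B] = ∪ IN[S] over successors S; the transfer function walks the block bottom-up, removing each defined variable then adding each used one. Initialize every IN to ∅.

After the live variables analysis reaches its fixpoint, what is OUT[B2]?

Fixpoint table:
  B0:   IN={d}   OUT={d, e}
  B1:   IN={e}   OUT={c, d, e}
  B2:   IN={c, e}   OUT={d, e}
  B3:   IN={d, e}   OUT={}

Merge at B2: OUT[B2] = IN[B0] ⊔ IN[B3] = {d, e}

Answer: {d, e}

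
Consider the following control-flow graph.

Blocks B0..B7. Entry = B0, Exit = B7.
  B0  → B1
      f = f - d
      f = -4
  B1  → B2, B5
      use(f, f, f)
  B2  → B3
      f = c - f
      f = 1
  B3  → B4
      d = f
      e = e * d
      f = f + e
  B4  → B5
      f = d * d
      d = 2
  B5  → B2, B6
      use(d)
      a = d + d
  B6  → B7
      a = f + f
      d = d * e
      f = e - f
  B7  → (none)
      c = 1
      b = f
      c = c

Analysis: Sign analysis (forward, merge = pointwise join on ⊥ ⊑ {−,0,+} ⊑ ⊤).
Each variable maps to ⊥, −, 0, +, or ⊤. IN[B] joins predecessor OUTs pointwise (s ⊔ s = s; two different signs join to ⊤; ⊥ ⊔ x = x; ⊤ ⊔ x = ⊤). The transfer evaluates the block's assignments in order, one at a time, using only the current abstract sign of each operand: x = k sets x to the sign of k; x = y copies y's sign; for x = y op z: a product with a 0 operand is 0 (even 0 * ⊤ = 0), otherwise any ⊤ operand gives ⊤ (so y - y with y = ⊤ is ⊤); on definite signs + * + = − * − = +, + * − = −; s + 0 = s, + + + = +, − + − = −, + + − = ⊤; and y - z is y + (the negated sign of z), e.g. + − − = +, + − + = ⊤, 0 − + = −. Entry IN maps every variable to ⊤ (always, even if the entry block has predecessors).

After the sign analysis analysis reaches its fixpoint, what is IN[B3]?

Converged values:
  B0: | IN=(all ⊤) | OUT={f:-; rest ⊤}
  B1: | IN={f:-; rest ⊤} | OUT={f:-; rest ⊤}
  B2: | IN=(all ⊤) | OUT={f:+; rest ⊤}
  B3: | IN={f:+; rest ⊤} | OUT={d:+; rest ⊤}
  B4: | IN={d:+; rest ⊤} | OUT={d:+, f:+; rest ⊤}
  B5: | IN=(all ⊤) | OUT=(all ⊤)
  B6: | IN=(all ⊤) | OUT=(all ⊤)
  B7: | IN=(all ⊤) | OUT={c:+; rest ⊤}

Merge at B3: IN[B3] = OUT[B2] = {a: ⊤, b: ⊤, c: ⊤, d: ⊤, e: ⊤, f: +}

Answer: {a: ⊤, b: ⊤, c: ⊤, d: ⊤, e: ⊤, f: +}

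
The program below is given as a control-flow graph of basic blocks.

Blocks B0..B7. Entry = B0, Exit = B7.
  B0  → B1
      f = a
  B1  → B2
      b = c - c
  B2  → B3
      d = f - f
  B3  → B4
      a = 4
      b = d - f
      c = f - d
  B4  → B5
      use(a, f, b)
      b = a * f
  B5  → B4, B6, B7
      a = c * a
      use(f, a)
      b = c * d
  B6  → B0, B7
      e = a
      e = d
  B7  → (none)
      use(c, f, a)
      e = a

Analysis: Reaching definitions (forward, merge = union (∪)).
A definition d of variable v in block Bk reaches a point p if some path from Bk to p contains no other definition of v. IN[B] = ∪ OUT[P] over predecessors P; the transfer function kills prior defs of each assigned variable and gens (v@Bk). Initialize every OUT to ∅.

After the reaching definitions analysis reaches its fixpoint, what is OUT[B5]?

Answer: {a@B5, b@B5, c@B3, d@B2, e@B6, f@B0}

Working:
Converged values:
  B0:  IN={a@B5, b@B5, c@B3, d@B2, e@B6, f@B0}  OUT={a@B5, b@B5, c@B3, d@B2, e@B6, f@B0}
  B1:  IN={a@B5, b@B5, c@B3, d@B2, e@B6, f@B0}  OUT={a@B5, b@B1, c@B3, d@B2, e@B6, f@B0}
  B2:  IN={a@B5, b@B1, c@B3, d@B2, e@B6, f@B0}  OUT={a@B5, b@B1, c@B3, d@B2, e@B6, f@B0}
  B3:  IN={a@B5, b@B1, c@B3, d@B2, e@B6, f@B0}  OUT={a@B3, b@B3, c@B3, d@B2, e@B6, f@B0}
  B4:  IN={a@B3, a@B5, b@B3, b@B5, c@B3, d@B2, e@B6, f@B0}  OUT={a@B3, a@B5, b@B4, c@B3, d@B2, e@B6, f@B0}
  B5:  IN={a@B3, a@B5, b@B4, c@B3, d@B2, e@B6, f@B0}  OUT={a@B5, b@B5, c@B3, d@B2, e@B6, f@B0}
  B6:  IN={a@B5, b@B5, c@B3, d@B2, e@B6, f@B0}  OUT={a@B5, b@B5, c@B3, d@B2, e@B6, f@B0}
  B7:  IN={a@B5, b@B5, c@B3, d@B2, e@B6, f@B0}  OUT={a@B5, b@B5, c@B3, d@B2, e@B7, f@B0}

Merge at B5: IN[B5] = OUT[B4] = {a@B3, a@B5, b@B4, c@B3, d@B2, e@B6, f@B0}
Applying B5's transfer function to that IN value gives OUT[B5] (row B5 above).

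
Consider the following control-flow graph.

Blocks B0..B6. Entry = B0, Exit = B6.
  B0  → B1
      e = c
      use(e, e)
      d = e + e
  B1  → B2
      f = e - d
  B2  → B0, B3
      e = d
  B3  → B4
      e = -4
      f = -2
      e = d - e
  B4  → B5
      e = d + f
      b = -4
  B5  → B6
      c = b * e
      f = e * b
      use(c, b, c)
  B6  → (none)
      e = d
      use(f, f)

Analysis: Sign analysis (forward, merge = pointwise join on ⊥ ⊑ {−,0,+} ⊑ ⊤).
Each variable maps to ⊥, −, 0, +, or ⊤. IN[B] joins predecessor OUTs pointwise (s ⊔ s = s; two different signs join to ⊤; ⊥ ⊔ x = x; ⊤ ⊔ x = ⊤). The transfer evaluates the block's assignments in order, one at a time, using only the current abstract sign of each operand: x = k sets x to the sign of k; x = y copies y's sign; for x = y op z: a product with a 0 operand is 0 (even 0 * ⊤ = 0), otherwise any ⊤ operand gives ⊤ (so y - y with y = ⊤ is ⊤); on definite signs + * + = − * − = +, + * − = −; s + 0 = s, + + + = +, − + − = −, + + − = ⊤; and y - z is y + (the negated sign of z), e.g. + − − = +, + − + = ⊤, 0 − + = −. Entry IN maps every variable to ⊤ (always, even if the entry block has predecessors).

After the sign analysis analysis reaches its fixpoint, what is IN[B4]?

Answer: {a: ⊤, b: ⊤, c: ⊤, d: ⊤, e: ⊤, f: -}

Derivation:
Fixpoint table:
  B0:  IN=(all ⊤)  OUT=(all ⊤)
  B1:  IN=(all ⊤)  OUT=(all ⊤)
  B2:  IN=(all ⊤)  OUT=(all ⊤)
  B3:  IN=(all ⊤)  OUT={f:-; rest ⊤}
  B4:  IN={f:-; rest ⊤}  OUT={b:-, f:-; rest ⊤}
  B5:  IN={b:-, f:-; rest ⊤}  OUT={b:-; rest ⊤}
  B6:  IN={b:-; rest ⊤}  OUT={b:-; rest ⊤}

Merge at B4: IN[B4] = OUT[B3] = {a: ⊤, b: ⊤, c: ⊤, d: ⊤, e: ⊤, f: -}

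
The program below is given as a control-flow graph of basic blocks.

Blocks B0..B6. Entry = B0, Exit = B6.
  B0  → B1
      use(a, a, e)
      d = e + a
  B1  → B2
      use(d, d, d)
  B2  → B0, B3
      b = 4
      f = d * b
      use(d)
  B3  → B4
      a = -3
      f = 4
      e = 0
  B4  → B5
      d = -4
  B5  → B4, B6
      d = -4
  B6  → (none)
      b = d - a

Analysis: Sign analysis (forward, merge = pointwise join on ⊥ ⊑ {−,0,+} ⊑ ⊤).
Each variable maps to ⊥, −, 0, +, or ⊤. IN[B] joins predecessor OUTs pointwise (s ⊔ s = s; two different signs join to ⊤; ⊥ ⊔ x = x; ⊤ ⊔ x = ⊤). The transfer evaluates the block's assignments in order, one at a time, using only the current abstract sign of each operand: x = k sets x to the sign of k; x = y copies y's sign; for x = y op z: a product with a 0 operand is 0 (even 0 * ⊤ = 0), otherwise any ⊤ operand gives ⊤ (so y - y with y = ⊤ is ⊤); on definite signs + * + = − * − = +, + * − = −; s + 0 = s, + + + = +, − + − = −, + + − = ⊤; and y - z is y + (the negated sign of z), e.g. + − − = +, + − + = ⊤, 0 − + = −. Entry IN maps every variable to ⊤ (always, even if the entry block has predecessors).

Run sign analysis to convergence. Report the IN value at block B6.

Fixpoint table:
  B0:  IN=(all ⊤)  OUT=(all ⊤)
  B1:  IN=(all ⊤)  OUT=(all ⊤)
  B2:  IN=(all ⊤)  OUT={b:+; rest ⊤}
  B3:  IN={b:+; rest ⊤}  OUT={a:-, b:+, e:0, f:+; rest ⊤}
  B4:  IN={a:-, b:+, e:0, f:+; rest ⊤}  OUT={a:-, b:+, d:-, e:0, f:+; rest ⊤}
  B5:  IN={a:-, b:+, d:-, e:0, f:+; rest ⊤}  OUT={a:-, b:+, d:-, e:0, f:+; rest ⊤}
  B6:  IN={a:-, b:+, d:-, e:0, f:+; rest ⊤}  OUT={a:-, d:-, e:0, f:+; rest ⊤}

Merge at B6: IN[B6] = OUT[B5] = {a: -, b: +, c: ⊤, d: -, e: 0, f: +}

Answer: {a: -, b: +, c: ⊤, d: -, e: 0, f: +}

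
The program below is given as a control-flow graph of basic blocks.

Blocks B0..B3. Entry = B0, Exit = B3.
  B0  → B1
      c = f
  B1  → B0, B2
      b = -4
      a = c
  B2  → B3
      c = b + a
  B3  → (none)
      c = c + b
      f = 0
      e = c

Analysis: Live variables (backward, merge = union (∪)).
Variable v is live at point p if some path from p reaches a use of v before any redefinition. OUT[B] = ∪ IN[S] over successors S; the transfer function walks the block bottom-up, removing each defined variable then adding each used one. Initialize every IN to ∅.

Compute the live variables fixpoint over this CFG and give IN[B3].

Answer: {b, c}

Derivation:
Per-block solution:
  B0: | IN={f} | OUT={c, f}
  B1: | IN={c, f} | OUT={a, b, f}
  B2: | IN={a, b} | OUT={b, c}
  B3: | IN={b, c} | OUT={}

B3 is the boundary node: OUT[B3] = {}
Applying B3's transfer function to that OUT value gives IN[B3] (row B3 above).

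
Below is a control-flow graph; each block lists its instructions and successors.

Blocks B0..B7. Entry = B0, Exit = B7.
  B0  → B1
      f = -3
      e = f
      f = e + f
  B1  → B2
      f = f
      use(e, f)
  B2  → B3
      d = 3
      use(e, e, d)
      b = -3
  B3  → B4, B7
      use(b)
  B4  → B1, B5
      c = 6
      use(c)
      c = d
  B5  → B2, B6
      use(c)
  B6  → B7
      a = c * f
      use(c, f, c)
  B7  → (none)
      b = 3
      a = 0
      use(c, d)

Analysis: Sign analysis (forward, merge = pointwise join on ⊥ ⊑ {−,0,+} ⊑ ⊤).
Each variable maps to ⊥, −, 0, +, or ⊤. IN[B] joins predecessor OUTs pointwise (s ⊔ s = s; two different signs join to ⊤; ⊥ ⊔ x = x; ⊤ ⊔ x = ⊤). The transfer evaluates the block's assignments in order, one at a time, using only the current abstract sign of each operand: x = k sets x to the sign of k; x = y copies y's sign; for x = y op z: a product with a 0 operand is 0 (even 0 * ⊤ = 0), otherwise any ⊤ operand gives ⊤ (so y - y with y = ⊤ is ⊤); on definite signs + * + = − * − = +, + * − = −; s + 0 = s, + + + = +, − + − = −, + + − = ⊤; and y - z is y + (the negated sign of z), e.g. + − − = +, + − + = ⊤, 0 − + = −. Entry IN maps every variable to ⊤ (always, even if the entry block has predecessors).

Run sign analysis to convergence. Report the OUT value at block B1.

Answer: {a: ⊤, b: ⊤, c: ⊤, d: ⊤, e: -, f: -}

Trace:
Converged values:
  B0:   IN=(all ⊤)   OUT={e:-, f:-; rest ⊤}
  B1:   IN={e:-, f:-; rest ⊤}   OUT={e:-, f:-; rest ⊤}
  B2:   IN={e:-, f:-; rest ⊤}   OUT={b:-, d:+, e:-, f:-; rest ⊤}
  B3:   IN={b:-, d:+, e:-, f:-; rest ⊤}   OUT={b:-, d:+, e:-, f:-; rest ⊤}
  B4:   IN={b:-, d:+, e:-, f:-; rest ⊤}   OUT={b:-, c:+, d:+, e:-, f:-; rest ⊤}
  B5:   IN={b:-, c:+, d:+, e:-, f:-; rest ⊤}   OUT={b:-, c:+, d:+, e:-, f:-; rest ⊤}
  B6:   IN={b:-, c:+, d:+, e:-, f:-; rest ⊤}   OUT={a:-, b:-, c:+, d:+, e:-, f:-; rest ⊤}
  B7:   IN={b:-, d:+, e:-, f:-; rest ⊤}   OUT={a:0, b:+, d:+, e:-, f:-; rest ⊤}

Merge at B1: IN[B1] = OUT[B0] ⊔ OUT[B4] = {a: ⊤, b: ⊤, c: ⊤, d: ⊤, e: -, f: -}
Applying B1's transfer function to that IN value gives OUT[B1] (row B1 above).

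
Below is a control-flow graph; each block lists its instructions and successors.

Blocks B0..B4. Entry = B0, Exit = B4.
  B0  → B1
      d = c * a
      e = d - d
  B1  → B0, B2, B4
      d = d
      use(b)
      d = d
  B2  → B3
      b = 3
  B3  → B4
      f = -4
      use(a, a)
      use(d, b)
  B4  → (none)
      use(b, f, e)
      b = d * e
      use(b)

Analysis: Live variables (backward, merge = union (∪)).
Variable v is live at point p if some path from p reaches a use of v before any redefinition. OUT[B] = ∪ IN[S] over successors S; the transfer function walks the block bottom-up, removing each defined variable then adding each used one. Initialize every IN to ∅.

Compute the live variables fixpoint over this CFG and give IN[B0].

Answer: {a, b, c, f}

Trace:
Fixpoint table:
  B0:  IN={a, b, c, f}  OUT={a, b, c, d, e, f}
  B1:  IN={a, b, c, d, e, f}  OUT={a, b, c, d, e, f}
  B2:  IN={a, d, e}  OUT={a, b, d, e}
  B3:  IN={a, b, d, e}  OUT={b, d, e, f}
  B4:  IN={b, d, e, f}  OUT={}

Merge at B0: OUT[B0] = IN[B1] = {a, b, c, d, e, f}
Applying B0's transfer function to that OUT value gives IN[B0] (row B0 above).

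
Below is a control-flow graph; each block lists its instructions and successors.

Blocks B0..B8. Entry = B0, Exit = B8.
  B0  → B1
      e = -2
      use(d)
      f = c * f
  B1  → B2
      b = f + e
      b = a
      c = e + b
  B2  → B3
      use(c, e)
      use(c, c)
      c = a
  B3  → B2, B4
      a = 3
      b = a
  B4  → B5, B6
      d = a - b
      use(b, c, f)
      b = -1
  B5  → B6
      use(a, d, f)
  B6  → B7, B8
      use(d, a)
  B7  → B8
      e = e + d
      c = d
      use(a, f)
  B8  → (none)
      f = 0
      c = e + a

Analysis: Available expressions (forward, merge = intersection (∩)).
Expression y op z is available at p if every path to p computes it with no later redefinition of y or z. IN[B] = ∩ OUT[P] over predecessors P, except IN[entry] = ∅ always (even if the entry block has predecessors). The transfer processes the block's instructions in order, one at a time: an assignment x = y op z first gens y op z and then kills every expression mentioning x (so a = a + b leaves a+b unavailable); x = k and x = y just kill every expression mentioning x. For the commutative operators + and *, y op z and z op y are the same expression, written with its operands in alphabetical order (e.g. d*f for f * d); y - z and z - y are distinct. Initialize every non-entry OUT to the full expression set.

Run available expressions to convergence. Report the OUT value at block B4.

Per-block solution:
  B0:  IN={}  OUT={}
  B1:  IN={}  OUT={b+e, e+f}
  B2:  IN={e+f}  OUT={e+f}
  B3:  IN={e+f}  OUT={e+f}
  B4:  IN={e+f}  OUT={e+f}
  B5:  IN={e+f}  OUT={e+f}
  B6:  IN={e+f}  OUT={e+f}
  B7:  IN={e+f}  OUT={}
  B8:  IN={}  OUT={a+e}

Merge at B4: IN[B4] = OUT[B3] = {e+f}
Applying B4's transfer function to that IN value gives OUT[B4] (row B4 above).

Answer: {e+f}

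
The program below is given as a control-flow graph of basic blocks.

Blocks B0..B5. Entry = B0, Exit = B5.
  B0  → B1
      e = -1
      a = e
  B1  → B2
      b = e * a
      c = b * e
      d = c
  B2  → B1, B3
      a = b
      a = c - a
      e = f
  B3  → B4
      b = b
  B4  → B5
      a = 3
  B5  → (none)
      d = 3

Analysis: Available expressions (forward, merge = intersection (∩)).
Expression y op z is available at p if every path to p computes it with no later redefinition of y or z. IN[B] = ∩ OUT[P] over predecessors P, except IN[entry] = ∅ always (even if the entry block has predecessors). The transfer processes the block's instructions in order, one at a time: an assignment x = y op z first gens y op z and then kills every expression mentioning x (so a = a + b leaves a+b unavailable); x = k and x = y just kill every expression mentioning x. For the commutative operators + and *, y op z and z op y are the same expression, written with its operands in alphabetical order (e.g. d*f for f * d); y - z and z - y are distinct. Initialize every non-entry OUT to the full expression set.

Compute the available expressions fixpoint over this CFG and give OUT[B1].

Answer: {a*e, b*e}

Trace:
Fixpoint table:
  B0:  IN={}  OUT={}
  B1:  IN={}  OUT={a*e, b*e}
  B2:  IN={a*e, b*e}  OUT={}
  B3:  IN={}  OUT={}
  B4:  IN={}  OUT={}
  B5:  IN={}  OUT={}

Merge at B1: IN[B1] = OUT[B0] ∩ OUT[B2] = {}
Applying B1's transfer function to that IN value gives OUT[B1] (row B1 above).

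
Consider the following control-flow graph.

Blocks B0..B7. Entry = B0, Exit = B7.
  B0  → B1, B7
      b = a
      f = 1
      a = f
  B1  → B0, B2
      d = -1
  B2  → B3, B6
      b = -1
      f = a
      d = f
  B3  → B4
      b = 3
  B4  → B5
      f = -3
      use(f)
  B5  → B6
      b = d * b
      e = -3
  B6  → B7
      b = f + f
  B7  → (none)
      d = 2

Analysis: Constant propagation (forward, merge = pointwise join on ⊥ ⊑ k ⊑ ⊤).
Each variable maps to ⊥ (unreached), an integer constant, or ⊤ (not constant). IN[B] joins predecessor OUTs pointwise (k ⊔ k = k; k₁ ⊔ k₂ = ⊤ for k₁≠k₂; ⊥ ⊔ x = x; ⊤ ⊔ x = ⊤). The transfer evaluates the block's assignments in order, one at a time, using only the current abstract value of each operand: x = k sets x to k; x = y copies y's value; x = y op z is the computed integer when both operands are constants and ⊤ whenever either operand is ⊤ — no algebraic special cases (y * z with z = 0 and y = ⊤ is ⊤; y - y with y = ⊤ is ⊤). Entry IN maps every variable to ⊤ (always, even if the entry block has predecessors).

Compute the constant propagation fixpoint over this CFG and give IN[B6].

Answer: {a: 1, b: ⊤, c: ⊤, d: 1, e: ⊤, f: ⊤}

Trace:
Converged values:
  B0:  IN=(all ⊤)  OUT={a:1, f:1; rest ⊤}
  B1:  IN={a:1, f:1; rest ⊤}  OUT={a:1, d:-1, f:1; rest ⊤}
  B2:  IN={a:1, d:-1, f:1; rest ⊤}  OUT={a:1, b:-1, d:1, f:1; rest ⊤}
  B3:  IN={a:1, b:-1, d:1, f:1; rest ⊤}  OUT={a:1, b:3, d:1, f:1; rest ⊤}
  B4:  IN={a:1, b:3, d:1, f:1; rest ⊤}  OUT={a:1, b:3, d:1, f:-3; rest ⊤}
  B5:  IN={a:1, b:3, d:1, f:-3; rest ⊤}  OUT={a:1, b:3, d:1, e:-3, f:-3; rest ⊤}
  B6:  IN={a:1, d:1; rest ⊤}  OUT={a:1, d:1; rest ⊤}
  B7:  IN={a:1; rest ⊤}  OUT={a:1, d:2; rest ⊤}

Merge at B6: IN[B6] = OUT[B2] ⊔ OUT[B5] = {a: 1, b: ⊤, c: ⊤, d: 1, e: ⊤, f: ⊤}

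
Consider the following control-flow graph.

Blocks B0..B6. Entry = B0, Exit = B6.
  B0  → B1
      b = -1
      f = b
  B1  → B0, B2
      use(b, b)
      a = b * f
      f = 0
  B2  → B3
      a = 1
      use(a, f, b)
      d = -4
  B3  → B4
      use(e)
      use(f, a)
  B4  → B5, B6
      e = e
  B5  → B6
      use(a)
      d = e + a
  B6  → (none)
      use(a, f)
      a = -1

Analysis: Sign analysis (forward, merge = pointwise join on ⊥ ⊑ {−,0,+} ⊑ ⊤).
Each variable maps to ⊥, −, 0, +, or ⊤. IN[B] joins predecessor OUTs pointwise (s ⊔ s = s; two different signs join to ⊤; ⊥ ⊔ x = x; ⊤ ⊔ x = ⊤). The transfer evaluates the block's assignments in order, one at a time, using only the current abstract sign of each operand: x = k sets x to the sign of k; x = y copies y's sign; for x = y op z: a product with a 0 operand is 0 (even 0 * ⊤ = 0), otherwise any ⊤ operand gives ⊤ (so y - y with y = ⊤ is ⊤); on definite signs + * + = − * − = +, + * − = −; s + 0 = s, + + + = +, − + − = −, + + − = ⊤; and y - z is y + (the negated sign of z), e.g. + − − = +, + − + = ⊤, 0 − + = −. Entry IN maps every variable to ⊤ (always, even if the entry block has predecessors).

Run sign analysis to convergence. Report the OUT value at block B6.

Per-block solution:
  B0:  IN=(all ⊤)  OUT={b:-, f:-; rest ⊤}
  B1:  IN={b:-, f:-; rest ⊤}  OUT={a:+, b:-, f:0; rest ⊤}
  B2:  IN={a:+, b:-, f:0; rest ⊤}  OUT={a:+, b:-, d:-, f:0; rest ⊤}
  B3:  IN={a:+, b:-, d:-, f:0; rest ⊤}  OUT={a:+, b:-, d:-, f:0; rest ⊤}
  B4:  IN={a:+, b:-, d:-, f:0; rest ⊤}  OUT={a:+, b:-, d:-, f:0; rest ⊤}
  B5:  IN={a:+, b:-, d:-, f:0; rest ⊤}  OUT={a:+, b:-, f:0; rest ⊤}
  B6:  IN={a:+, b:-, f:0; rest ⊤}  OUT={a:-, b:-, f:0; rest ⊤}

Merge at B6: IN[B6] = OUT[B4] ⊔ OUT[B5] = {a: +, b: -, c: ⊤, d: ⊤, e: ⊤, f: 0}
Applying B6's transfer function to that IN value gives OUT[B6] (row B6 above).

Answer: {a: -, b: -, c: ⊤, d: ⊤, e: ⊤, f: 0}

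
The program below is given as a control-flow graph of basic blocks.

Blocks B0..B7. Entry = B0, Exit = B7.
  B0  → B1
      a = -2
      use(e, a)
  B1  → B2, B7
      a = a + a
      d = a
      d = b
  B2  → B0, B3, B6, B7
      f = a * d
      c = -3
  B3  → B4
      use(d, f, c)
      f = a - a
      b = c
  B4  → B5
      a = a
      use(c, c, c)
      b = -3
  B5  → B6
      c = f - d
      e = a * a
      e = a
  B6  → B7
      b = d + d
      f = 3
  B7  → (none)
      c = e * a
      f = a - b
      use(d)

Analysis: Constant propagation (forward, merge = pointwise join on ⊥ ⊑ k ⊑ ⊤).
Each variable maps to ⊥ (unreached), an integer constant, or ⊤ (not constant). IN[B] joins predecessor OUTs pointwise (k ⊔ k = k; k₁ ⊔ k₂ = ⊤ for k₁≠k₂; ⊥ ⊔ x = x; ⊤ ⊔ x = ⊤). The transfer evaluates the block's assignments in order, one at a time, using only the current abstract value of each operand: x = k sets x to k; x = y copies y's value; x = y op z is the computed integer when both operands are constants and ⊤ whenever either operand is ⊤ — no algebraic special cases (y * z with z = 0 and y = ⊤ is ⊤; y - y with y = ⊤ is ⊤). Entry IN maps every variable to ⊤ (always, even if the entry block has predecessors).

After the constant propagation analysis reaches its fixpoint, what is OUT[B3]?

Fixpoint table:
  B0:  IN=(all ⊤)  OUT={a:-2; rest ⊤}
  B1:  IN={a:-2; rest ⊤}  OUT={a:-4; rest ⊤}
  B2:  IN={a:-4; rest ⊤}  OUT={a:-4, c:-3; rest ⊤}
  B3:  IN={a:-4, c:-3; rest ⊤}  OUT={a:-4, b:-3, c:-3, f:0; rest ⊤}
  B4:  IN={a:-4, b:-3, c:-3, f:0; rest ⊤}  OUT={a:-4, b:-3, c:-3, f:0; rest ⊤}
  B5:  IN={a:-4, b:-3, c:-3, f:0; rest ⊤}  OUT={a:-4, b:-3, e:-4, f:0; rest ⊤}
  B6:  IN={a:-4; rest ⊤}  OUT={a:-4, f:3; rest ⊤}
  B7:  IN={a:-4; rest ⊤}  OUT={a:-4; rest ⊤}

Merge at B3: IN[B3] = OUT[B2] = {a: -4, b: ⊤, c: -3, d: ⊤, e: ⊤, f: ⊤}
Applying B3's transfer function to that IN value gives OUT[B3] (row B3 above).

Answer: {a: -4, b: -3, c: -3, d: ⊤, e: ⊤, f: 0}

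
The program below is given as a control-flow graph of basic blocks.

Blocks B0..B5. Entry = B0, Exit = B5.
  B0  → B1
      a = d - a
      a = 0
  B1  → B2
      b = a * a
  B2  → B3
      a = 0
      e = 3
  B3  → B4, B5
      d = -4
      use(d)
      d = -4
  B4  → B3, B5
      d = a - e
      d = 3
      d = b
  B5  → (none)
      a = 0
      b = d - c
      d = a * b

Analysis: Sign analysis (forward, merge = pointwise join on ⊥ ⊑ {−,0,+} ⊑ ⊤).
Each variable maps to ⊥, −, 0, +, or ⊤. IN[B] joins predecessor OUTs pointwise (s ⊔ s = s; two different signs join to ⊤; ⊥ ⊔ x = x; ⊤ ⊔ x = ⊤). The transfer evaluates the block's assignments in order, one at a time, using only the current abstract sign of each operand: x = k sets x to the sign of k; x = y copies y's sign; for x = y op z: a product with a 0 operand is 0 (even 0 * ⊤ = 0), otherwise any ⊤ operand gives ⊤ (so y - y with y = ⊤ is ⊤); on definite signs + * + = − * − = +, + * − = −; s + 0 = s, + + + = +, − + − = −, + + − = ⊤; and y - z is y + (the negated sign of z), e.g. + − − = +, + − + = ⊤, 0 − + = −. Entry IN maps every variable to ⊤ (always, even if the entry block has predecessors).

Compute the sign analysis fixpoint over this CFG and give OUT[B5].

Answer: {a: 0, b: ⊤, c: ⊤, d: 0, e: +, f: ⊤}

Derivation:
Converged values:
  B0: | IN=(all ⊤) | OUT={a:0; rest ⊤}
  B1: | IN={a:0; rest ⊤} | OUT={a:0, b:0; rest ⊤}
  B2: | IN={a:0, b:0; rest ⊤} | OUT={a:0, b:0, e:+; rest ⊤}
  B3: | IN={a:0, b:0, e:+; rest ⊤} | OUT={a:0, b:0, d:-, e:+; rest ⊤}
  B4: | IN={a:0, b:0, d:-, e:+; rest ⊤} | OUT={a:0, b:0, d:0, e:+; rest ⊤}
  B5: | IN={a:0, b:0, e:+; rest ⊤} | OUT={a:0, d:0, e:+; rest ⊤}

Merge at B5: IN[B5] = OUT[B3] ⊔ OUT[B4] = {a: 0, b: 0, c: ⊤, d: ⊤, e: +, f: ⊤}
Applying B5's transfer function to that IN value gives OUT[B5] (row B5 above).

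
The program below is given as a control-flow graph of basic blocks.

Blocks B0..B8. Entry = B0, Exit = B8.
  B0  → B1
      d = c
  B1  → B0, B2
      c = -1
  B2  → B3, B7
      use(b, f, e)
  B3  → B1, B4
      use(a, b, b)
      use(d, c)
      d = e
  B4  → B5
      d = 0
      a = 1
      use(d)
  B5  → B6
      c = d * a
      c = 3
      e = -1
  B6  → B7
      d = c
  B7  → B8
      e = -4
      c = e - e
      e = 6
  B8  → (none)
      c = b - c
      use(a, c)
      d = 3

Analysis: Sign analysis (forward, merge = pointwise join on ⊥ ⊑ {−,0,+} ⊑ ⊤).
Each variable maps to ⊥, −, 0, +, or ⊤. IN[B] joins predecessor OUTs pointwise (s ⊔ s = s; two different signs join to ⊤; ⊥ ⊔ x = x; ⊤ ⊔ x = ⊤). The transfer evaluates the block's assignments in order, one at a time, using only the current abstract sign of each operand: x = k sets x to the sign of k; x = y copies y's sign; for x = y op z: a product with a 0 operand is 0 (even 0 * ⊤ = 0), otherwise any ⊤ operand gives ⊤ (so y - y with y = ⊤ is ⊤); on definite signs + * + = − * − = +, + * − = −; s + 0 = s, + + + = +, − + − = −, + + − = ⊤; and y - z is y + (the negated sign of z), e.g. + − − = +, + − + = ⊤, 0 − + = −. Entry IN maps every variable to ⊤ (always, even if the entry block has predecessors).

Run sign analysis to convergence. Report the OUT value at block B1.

Answer: {a: ⊤, b: ⊤, c: -, d: ⊤, e: ⊤, f: ⊤}

Trace:
Converged values:
  B0: | IN=(all ⊤) | OUT=(all ⊤)
  B1: | IN=(all ⊤) | OUT={c:-; rest ⊤}
  B2: | IN={c:-; rest ⊤} | OUT={c:-; rest ⊤}
  B3: | IN={c:-; rest ⊤} | OUT={c:-; rest ⊤}
  B4: | IN={c:-; rest ⊤} | OUT={a:+, c:-, d:0; rest ⊤}
  B5: | IN={a:+, c:-, d:0; rest ⊤} | OUT={a:+, c:+, d:0, e:-; rest ⊤}
  B6: | IN={a:+, c:+, d:0, e:-; rest ⊤} | OUT={a:+, c:+, d:+, e:-; rest ⊤}
  B7: | IN=(all ⊤) | OUT={e:+; rest ⊤}
  B8: | IN={e:+; rest ⊤} | OUT={d:+, e:+; rest ⊤}

Merge at B1: IN[B1] = OUT[B0] ⊔ OUT[B3] = {a: ⊤, b: ⊤, c: ⊤, d: ⊤, e: ⊤, f: ⊤}
Applying B1's transfer function to that IN value gives OUT[B1] (row B1 above).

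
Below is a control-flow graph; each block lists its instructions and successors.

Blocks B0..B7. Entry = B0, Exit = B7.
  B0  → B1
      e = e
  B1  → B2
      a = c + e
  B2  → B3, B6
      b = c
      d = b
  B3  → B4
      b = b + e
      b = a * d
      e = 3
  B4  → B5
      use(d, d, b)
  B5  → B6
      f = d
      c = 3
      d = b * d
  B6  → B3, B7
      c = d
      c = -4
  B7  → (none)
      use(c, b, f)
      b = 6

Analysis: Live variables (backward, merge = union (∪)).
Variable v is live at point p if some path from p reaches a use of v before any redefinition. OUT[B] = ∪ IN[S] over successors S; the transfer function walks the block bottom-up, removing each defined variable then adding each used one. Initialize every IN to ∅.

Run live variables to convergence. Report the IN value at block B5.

Answer: {a, b, d, e}

Derivation:
Fixpoint table:
  B0:  IN={c, e, f}  OUT={c, e, f}
  B1:  IN={c, e, f}  OUT={a, c, e, f}
  B2:  IN={a, c, e, f}  OUT={a, b, d, e, f}
  B3:  IN={a, b, d, e}  OUT={a, b, d, e}
  B4:  IN={a, b, d, e}  OUT={a, b, d, e}
  B5:  IN={a, b, d, e}  OUT={a, b, d, e, f}
  B6:  IN={a, b, d, e, f}  OUT={a, b, c, d, e, f}
  B7:  IN={b, c, f}  OUT={}

Merge at B5: OUT[B5] = IN[B6] = {a, b, d, e, f}
Applying B5's transfer function to that OUT value gives IN[B5] (row B5 above).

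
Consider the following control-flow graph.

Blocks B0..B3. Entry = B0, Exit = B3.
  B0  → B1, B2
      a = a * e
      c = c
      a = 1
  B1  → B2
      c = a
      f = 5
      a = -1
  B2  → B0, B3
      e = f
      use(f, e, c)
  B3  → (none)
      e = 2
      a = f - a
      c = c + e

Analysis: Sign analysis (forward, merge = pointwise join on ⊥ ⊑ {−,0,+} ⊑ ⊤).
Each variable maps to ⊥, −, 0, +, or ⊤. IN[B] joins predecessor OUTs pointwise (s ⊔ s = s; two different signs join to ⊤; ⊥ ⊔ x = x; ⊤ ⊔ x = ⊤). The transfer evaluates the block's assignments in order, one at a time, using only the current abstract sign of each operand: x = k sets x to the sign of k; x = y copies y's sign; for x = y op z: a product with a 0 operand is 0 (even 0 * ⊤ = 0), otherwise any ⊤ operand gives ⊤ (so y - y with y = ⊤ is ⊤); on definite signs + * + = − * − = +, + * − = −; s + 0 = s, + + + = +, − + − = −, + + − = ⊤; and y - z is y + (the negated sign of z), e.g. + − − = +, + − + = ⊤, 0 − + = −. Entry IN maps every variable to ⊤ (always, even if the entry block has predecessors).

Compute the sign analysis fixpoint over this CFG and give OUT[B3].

Converged values:
  B0: | IN=(all ⊤) | OUT={a:+; rest ⊤}
  B1: | IN={a:+; rest ⊤} | OUT={a:-, c:+, f:+; rest ⊤}
  B2: | IN=(all ⊤) | OUT=(all ⊤)
  B3: | IN=(all ⊤) | OUT={e:+; rest ⊤}

Merge at B3: IN[B3] = OUT[B2] = {a: ⊤, b: ⊤, c: ⊤, d: ⊤, e: ⊤, f: ⊤}
Applying B3's transfer function to that IN value gives OUT[B3] (row B3 above).

Answer: {a: ⊤, b: ⊤, c: ⊤, d: ⊤, e: +, f: ⊤}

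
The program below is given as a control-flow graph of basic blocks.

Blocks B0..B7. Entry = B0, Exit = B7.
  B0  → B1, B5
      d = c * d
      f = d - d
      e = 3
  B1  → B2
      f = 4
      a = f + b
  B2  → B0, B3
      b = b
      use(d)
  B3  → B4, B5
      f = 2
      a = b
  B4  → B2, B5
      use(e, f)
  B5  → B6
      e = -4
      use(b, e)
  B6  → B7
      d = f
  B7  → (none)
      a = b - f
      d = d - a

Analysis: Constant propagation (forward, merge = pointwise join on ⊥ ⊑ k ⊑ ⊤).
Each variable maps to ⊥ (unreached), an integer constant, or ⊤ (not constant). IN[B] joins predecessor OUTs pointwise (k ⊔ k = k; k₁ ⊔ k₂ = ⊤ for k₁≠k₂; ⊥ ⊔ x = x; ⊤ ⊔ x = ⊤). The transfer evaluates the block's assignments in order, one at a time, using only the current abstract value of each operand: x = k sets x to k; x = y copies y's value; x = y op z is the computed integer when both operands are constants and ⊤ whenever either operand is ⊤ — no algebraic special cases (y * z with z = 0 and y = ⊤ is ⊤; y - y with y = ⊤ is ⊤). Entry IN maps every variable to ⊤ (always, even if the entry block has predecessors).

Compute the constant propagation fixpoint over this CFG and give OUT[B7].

Answer: {a: ⊤, b: ⊤, c: ⊤, d: ⊤, e: -4, f: ⊤}

Working:
Fixpoint table:
  B0:   IN=(all ⊤)   OUT={e:3; rest ⊤}
  B1:   IN={e:3; rest ⊤}   OUT={e:3, f:4; rest ⊤}
  B2:   IN={e:3; rest ⊤}   OUT={e:3; rest ⊤}
  B3:   IN={e:3; rest ⊤}   OUT={e:3, f:2; rest ⊤}
  B4:   IN={e:3, f:2; rest ⊤}   OUT={e:3, f:2; rest ⊤}
  B5:   IN={e:3; rest ⊤}   OUT={e:-4; rest ⊤}
  B6:   IN={e:-4; rest ⊤}   OUT={e:-4; rest ⊤}
  B7:   IN={e:-4; rest ⊤}   OUT={e:-4; rest ⊤}

Merge at B7: IN[B7] = OUT[B6] = {a: ⊤, b: ⊤, c: ⊤, d: ⊤, e: -4, f: ⊤}
Applying B7's transfer function to that IN value gives OUT[B7] (row B7 above).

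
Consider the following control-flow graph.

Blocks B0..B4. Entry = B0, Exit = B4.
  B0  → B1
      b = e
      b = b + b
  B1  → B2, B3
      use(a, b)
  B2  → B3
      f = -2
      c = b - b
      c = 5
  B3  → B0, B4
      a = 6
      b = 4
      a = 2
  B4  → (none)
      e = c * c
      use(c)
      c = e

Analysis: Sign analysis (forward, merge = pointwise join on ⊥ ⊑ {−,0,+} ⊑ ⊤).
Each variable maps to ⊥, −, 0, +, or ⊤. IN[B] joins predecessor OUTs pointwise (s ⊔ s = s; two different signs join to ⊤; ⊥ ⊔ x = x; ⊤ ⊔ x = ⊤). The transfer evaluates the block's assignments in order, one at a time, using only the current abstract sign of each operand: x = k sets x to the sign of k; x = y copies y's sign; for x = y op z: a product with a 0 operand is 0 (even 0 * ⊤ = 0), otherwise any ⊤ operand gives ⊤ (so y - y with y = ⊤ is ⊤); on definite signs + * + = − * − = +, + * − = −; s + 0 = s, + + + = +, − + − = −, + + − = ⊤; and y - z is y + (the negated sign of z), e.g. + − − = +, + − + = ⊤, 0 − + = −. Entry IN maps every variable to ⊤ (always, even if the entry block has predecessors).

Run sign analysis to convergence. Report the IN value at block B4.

Answer: {a: +, b: +, c: ⊤, d: ⊤, e: ⊤, f: ⊤}

Derivation:
Fixpoint table:
  B0:   IN=(all ⊤)   OUT=(all ⊤)
  B1:   IN=(all ⊤)   OUT=(all ⊤)
  B2:   IN=(all ⊤)   OUT={c:+, f:-; rest ⊤}
  B3:   IN=(all ⊤)   OUT={a:+, b:+; rest ⊤}
  B4:   IN={a:+, b:+; rest ⊤}   OUT={a:+, b:+; rest ⊤}

Merge at B4: IN[B4] = OUT[B3] = {a: +, b: +, c: ⊤, d: ⊤, e: ⊤, f: ⊤}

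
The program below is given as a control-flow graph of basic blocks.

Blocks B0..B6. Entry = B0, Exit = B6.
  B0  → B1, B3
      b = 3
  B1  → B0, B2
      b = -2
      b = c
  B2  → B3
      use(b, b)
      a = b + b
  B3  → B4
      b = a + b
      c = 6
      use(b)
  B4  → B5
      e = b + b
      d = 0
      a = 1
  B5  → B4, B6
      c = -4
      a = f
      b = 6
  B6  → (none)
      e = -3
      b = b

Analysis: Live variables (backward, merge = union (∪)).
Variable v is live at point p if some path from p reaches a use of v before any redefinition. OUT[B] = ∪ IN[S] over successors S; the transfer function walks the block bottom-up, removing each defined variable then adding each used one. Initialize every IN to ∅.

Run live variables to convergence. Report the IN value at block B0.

Answer: {a, c, f}

Derivation:
Converged values:
  B0: | IN={a, c, f} | OUT={a, b, c, f}
  B1: | IN={a, c, f} | OUT={a, b, c, f}
  B2: | IN={b, f} | OUT={a, b, f}
  B3: | IN={a, b, f} | OUT={b, f}
  B4: | IN={b, f} | OUT={f}
  B5: | IN={f} | OUT={b, f}
  B6: | IN={b} | OUT={}

Merge at B0: OUT[B0] = IN[B1] ⊔ IN[B3] = {a, b, c, f}
Applying B0's transfer function to that OUT value gives IN[B0] (row B0 above).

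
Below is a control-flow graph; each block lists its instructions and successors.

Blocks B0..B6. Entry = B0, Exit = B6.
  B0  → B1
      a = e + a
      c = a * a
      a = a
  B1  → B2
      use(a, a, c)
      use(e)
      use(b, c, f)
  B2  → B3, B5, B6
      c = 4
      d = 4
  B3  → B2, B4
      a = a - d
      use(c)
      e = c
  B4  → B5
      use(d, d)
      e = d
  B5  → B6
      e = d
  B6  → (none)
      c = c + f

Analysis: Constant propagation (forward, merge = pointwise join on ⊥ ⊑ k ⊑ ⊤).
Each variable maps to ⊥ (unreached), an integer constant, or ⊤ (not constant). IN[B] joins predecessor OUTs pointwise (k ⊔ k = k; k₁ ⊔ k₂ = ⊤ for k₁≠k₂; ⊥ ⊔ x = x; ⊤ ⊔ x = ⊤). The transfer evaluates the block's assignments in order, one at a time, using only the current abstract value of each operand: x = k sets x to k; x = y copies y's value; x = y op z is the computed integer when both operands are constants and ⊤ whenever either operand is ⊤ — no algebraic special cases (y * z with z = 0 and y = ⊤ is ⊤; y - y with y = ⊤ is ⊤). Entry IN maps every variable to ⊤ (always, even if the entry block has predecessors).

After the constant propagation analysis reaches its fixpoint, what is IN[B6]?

Per-block solution:
  B0: | IN=(all ⊤) | OUT=(all ⊤)
  B1: | IN=(all ⊤) | OUT=(all ⊤)
  B2: | IN=(all ⊤) | OUT={c:4, d:4; rest ⊤}
  B3: | IN={c:4, d:4; rest ⊤} | OUT={c:4, d:4, e:4; rest ⊤}
  B4: | IN={c:4, d:4, e:4; rest ⊤} | OUT={c:4, d:4, e:4; rest ⊤}
  B5: | IN={c:4, d:4; rest ⊤} | OUT={c:4, d:4, e:4; rest ⊤}
  B6: | IN={c:4, d:4; rest ⊤} | OUT={d:4; rest ⊤}

Merge at B6: IN[B6] = OUT[B2] ⊔ OUT[B5] = {a: ⊤, b: ⊤, c: 4, d: 4, e: ⊤, f: ⊤}

Answer: {a: ⊤, b: ⊤, c: 4, d: 4, e: ⊤, f: ⊤}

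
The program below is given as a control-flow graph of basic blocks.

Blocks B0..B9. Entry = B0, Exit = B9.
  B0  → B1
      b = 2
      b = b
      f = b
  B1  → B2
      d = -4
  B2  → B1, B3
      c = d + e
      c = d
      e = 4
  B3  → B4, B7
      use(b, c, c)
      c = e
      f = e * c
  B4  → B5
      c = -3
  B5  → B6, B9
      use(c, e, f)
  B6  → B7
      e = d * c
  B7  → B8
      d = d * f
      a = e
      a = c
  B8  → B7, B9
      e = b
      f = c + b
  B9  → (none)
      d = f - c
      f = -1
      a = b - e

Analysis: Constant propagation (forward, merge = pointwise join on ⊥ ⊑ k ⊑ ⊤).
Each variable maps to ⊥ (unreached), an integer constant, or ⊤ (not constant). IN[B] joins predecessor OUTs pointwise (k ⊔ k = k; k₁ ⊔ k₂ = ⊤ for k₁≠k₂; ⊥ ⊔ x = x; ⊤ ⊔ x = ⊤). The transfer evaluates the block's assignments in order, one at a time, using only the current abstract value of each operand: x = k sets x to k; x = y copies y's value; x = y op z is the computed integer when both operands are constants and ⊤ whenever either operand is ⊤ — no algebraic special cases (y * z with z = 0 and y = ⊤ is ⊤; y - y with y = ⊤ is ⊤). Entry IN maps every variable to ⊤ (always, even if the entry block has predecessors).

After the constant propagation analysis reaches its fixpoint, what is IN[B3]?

Answer: {a: ⊤, b: 2, c: -4, d: -4, e: 4, f: 2}

Trace:
Per-block solution:
  B0:  IN=(all ⊤)  OUT={b:2, f:2; rest ⊤}
  B1:  IN={b:2, f:2; rest ⊤}  OUT={b:2, d:-4, f:2; rest ⊤}
  B2:  IN={b:2, d:-4, f:2; rest ⊤}  OUT={b:2, c:-4, d:-4, e:4, f:2; rest ⊤}
  B3:  IN={b:2, c:-4, d:-4, e:4, f:2; rest ⊤}  OUT={b:2, c:4, d:-4, e:4, f:16; rest ⊤}
  B4:  IN={b:2, c:4, d:-4, e:4, f:16; rest ⊤}  OUT={b:2, c:-3, d:-4, e:4, f:16; rest ⊤}
  B5:  IN={b:2, c:-3, d:-4, e:4, f:16; rest ⊤}  OUT={b:2, c:-3, d:-4, e:4, f:16; rest ⊤}
  B6:  IN={b:2, c:-3, d:-4, e:4, f:16; rest ⊤}  OUT={b:2, c:-3, d:-4, e:12, f:16; rest ⊤}
  B7:  IN={b:2; rest ⊤}  OUT={b:2; rest ⊤}
  B8:  IN={b:2; rest ⊤}  OUT={b:2, e:2; rest ⊤}
  B9:  IN={b:2; rest ⊤}  OUT={b:2, f:-1; rest ⊤}

Merge at B3: IN[B3] = OUT[B2] = {a: ⊤, b: 2, c: -4, d: -4, e: 4, f: 2}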